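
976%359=258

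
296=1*296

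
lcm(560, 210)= 1680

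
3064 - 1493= 1571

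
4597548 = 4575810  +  21738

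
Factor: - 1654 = -2^1* 827^1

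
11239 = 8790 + 2449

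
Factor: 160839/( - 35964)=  - 161/36=- 2^( - 2)*3^( - 2 )*7^1*23^1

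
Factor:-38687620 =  - 2^2*5^1  *1934381^1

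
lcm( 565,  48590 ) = 48590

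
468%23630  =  468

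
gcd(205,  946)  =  1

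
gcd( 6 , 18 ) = 6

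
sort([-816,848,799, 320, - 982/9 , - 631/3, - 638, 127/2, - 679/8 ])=[ - 816, - 638, - 631/3, - 982/9, - 679/8, 127/2 , 320 , 799, 848] 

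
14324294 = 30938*463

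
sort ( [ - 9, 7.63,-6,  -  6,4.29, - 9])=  [-9, - 9, - 6, - 6,4.29, 7.63]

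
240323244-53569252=186753992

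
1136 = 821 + 315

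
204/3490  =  102/1745 = 0.06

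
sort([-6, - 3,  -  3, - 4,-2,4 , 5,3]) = [- 6, - 4,  -  3, -3,-2, 3,4, 5 ] 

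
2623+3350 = 5973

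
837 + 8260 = 9097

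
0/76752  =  0=0.00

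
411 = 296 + 115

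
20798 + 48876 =69674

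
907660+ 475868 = 1383528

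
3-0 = 3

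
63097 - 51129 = 11968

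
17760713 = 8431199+9329514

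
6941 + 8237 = 15178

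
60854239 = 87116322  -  26262083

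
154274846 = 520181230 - 365906384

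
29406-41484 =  - 12078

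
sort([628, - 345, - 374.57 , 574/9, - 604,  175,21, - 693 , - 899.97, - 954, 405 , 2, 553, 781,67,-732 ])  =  [ - 954, - 899.97, - 732,  -  693 , - 604, - 374.57, -345,  2 , 21, 574/9, 67, 175, 405, 553,628,781]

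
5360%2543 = 274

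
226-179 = 47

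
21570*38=819660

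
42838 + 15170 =58008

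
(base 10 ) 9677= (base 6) 112445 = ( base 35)7vh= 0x25cd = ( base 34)8CL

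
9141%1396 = 765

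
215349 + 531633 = 746982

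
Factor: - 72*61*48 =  - 2^7*3^3 * 61^1= - 210816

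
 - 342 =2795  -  3137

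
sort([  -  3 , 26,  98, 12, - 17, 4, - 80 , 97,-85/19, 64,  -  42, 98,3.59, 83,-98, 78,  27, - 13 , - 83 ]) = [-98, - 83, - 80, - 42, - 17, - 13, - 85/19, - 3 , 3.59, 4,12, 26,27, 64,  78,83, 97,  98, 98 ] 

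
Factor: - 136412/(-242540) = 509/905 = 5^(- 1)*181^( -1)*509^1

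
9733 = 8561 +1172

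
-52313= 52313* ( - 1)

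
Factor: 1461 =3^1  *487^1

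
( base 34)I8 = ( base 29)lb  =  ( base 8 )1154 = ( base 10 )620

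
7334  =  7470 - 136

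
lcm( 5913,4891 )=396171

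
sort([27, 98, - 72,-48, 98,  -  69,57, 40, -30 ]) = [ - 72,-69,-48, - 30, 27,40, 57, 98 , 98 ]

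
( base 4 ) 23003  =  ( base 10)707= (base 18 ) 235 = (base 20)1F7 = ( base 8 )1303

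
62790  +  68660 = 131450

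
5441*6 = 32646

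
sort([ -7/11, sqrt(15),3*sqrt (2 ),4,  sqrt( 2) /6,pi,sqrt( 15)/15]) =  [-7/11 , sqrt( 2)/6,sqrt (15)/15,pi,sqrt(15),  4,3 * sqrt(2) ] 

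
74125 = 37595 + 36530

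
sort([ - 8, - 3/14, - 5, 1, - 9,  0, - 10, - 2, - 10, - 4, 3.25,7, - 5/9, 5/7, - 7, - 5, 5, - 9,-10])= [ - 10,-10, - 10, - 9, - 9,-8,-7, - 5, - 5, - 4, - 2, - 5/9, -3/14,0,5/7,1,  3.25, 5, 7]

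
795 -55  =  740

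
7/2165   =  7/2165 =0.00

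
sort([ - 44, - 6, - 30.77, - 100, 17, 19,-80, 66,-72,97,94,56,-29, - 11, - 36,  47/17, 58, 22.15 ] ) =[ - 100,  -  80,  -  72, - 44, - 36 ,-30.77, - 29, - 11, - 6, 47/17,17,19,  22.15,56,58,66,94,97] 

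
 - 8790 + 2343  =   - 6447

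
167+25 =192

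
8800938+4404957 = 13205895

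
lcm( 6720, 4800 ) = 33600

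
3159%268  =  211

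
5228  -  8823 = -3595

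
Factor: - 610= - 2^1*5^1*61^1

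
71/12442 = 71/12442 = 0.01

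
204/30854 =102/15427= 0.01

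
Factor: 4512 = 2^5*3^1*47^1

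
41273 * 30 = 1238190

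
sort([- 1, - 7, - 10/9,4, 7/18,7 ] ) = [ - 7, - 10/9, - 1,7/18,4, 7 ] 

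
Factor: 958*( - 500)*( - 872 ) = 2^6*5^3*  109^1*479^1 = 417688000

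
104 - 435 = -331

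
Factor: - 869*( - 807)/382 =701283/382 = 2^( - 1)*3^1*11^1*79^1*191^( - 1 )*269^1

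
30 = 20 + 10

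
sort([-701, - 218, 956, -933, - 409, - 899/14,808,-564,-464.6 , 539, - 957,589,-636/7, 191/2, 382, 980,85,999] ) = [-957, -933, - 701,-564,  -  464.6,-409, - 218, - 636/7,-899/14,85,191/2,382,539,589,808, 956,980,999 ]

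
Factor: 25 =5^2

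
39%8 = 7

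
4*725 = 2900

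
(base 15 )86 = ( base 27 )4I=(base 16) 7E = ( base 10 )126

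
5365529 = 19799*271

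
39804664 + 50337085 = 90141749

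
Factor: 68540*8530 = 2^3*5^2* 23^1*149^1*853^1 = 584646200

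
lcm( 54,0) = 0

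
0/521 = 0 = 0.00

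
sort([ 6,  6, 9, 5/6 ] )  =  [ 5/6,6, 6,9] 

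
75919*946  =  71819374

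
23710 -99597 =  - 75887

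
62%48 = 14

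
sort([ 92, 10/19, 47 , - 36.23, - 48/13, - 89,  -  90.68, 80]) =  [- 90.68, - 89,-36.23, - 48/13, 10/19, 47,  80, 92]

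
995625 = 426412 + 569213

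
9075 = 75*121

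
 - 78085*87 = -6793395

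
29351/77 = 4193/11 = 381.18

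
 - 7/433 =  - 1 + 426/433=- 0.02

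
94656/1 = 94656  =  94656.00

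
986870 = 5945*166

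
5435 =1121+4314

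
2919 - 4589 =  - 1670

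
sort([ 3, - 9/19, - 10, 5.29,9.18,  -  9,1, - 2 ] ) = [  -  10, - 9, - 2, - 9/19,1,3,5.29,9.18] 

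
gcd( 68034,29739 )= 69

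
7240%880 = 200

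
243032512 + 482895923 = 725928435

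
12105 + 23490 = 35595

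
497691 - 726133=-228442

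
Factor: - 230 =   -  2^1*5^1 * 23^1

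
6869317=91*75487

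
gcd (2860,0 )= 2860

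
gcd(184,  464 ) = 8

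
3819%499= 326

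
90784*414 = 37584576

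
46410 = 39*1190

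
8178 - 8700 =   -  522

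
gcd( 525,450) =75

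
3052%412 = 168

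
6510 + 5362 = 11872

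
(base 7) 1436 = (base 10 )566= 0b1000110110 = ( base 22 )13g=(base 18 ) 1d8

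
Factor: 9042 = 2^1*3^1 *11^1*137^1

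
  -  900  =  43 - 943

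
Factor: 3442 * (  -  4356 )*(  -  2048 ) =2^14*3^2*11^2 * 1721^1 = 30706384896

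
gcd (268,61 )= 1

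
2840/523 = 5  +  225/523 = 5.43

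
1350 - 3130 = -1780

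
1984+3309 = 5293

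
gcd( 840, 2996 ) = 28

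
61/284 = 61/284 = 0.21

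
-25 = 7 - 32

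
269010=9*29890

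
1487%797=690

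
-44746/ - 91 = 491 + 5/7 =491.71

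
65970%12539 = 3275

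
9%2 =1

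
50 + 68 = 118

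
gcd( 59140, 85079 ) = 1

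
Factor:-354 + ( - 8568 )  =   - 8922  =  - 2^1*3^1 * 1487^1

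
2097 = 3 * 699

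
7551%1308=1011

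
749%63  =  56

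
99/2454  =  33/818 = 0.04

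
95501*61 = 5825561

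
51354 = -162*(-317 )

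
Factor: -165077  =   - 11^1*43^1*349^1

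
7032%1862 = 1446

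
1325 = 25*53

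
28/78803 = 28/78803= 0.00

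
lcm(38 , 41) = 1558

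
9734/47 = 9734/47 = 207.11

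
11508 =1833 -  - 9675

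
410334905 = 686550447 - 276215542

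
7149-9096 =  - 1947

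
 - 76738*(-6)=460428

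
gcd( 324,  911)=1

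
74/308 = 37/154 = 0.24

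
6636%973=798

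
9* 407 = 3663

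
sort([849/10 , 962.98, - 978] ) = [- 978,  849/10, 962.98 ]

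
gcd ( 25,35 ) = 5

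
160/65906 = 80/32953=0.00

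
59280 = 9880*6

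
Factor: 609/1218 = 1/2 = 2^( - 1)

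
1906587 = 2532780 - 626193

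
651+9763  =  10414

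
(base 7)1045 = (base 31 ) c4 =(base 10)376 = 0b101111000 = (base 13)22c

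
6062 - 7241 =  -1179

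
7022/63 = 7022/63 = 111.46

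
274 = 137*2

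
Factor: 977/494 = 2^( - 1) * 13^( - 1)*19^( - 1)*977^1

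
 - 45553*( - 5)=227765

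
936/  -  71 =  - 14 + 58/71 = - 13.18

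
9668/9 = 1074 + 2/9= 1074.22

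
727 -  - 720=1447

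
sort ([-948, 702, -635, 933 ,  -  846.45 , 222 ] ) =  [ - 948 , - 846.45, -635,222, 702 , 933]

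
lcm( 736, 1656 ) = 6624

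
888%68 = 4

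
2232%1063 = 106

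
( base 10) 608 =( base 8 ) 1140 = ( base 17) 21d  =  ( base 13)37a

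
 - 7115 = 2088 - 9203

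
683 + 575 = 1258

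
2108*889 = 1874012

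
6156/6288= 513/524 = 0.98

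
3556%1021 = 493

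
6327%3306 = 3021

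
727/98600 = 727/98600 = 0.01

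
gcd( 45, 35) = 5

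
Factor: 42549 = 3^1*13^1*1091^1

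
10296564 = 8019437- - 2277127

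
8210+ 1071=9281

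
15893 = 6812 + 9081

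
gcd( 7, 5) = 1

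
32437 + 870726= 903163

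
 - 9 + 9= 0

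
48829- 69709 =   -  20880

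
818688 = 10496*78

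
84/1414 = 6/101 = 0.06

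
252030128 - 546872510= -294842382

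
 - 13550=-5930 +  - 7620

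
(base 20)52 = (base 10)102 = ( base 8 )146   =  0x66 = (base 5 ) 402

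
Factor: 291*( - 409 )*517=-61532823= - 3^1*11^1*47^1*97^1*409^1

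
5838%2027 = 1784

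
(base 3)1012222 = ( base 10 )890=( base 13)536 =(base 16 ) 37A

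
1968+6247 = 8215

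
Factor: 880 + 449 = 3^1*443^1 = 1329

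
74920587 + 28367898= 103288485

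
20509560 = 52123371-31613811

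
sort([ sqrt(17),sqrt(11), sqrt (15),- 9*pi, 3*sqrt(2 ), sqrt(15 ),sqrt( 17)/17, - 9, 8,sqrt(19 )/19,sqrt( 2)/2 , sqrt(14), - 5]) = [ - 9* pi, - 9, - 5, sqrt(19)/19,sqrt(17 )/17, sqrt(2 )/2,sqrt(11),sqrt( 14 ), sqrt(15 ) , sqrt( 15 ),sqrt (17 ), 3*sqrt (2 ),8]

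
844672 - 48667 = 796005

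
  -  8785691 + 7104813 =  - 1680878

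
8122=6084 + 2038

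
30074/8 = 3759 + 1/4 = 3759.25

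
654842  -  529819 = 125023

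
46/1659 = 46/1659 =0.03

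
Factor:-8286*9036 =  - 2^3*3^3*251^1*1381^1 = - 74872296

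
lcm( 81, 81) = 81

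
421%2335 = 421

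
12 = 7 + 5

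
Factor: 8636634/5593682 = 4318317/2796841 = 3^2 * 487^( - 1 )*5743^ ( - 1)*479813^1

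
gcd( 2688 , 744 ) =24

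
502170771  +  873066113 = 1375236884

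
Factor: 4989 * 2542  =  2^1*3^1 * 31^1*41^1*1663^1  =  12682038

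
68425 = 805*85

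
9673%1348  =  237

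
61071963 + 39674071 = 100746034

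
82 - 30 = 52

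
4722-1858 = 2864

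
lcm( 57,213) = 4047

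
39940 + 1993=41933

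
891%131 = 105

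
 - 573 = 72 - 645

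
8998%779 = 429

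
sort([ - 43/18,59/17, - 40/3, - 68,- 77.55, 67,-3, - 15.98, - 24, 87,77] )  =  [-77.55, - 68, - 24,-15.98,-40/3,-3, - 43/18, 59/17,67,  77, 87]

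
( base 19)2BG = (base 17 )34C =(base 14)4b9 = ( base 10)947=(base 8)1663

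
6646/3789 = 1+2857/3789 = 1.75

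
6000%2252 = 1496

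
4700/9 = 4700/9 = 522.22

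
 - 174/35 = -174/35  =  - 4.97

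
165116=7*23588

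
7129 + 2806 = 9935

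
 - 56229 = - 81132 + 24903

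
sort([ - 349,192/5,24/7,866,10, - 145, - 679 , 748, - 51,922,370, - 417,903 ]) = [ - 679, - 417, -349, - 145,-51,24/7,10 , 192/5,  370,748,866,903,  922 ]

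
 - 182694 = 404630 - 587324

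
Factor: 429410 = 2^1*5^1*23^1*1867^1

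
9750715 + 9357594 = 19108309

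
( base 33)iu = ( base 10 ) 624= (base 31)K4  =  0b1001110000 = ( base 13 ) 390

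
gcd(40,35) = 5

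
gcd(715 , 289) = 1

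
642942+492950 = 1135892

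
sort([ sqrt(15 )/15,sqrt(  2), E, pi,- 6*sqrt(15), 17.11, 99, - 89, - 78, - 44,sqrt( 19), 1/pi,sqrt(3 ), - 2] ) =[ - 89, - 78, - 44, - 6 * sqrt(15), - 2, sqrt(15)/15, 1/pi, sqrt( 2 ) , sqrt ( 3), E , pi, sqrt(19 ), 17.11,  99 ] 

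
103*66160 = 6814480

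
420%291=129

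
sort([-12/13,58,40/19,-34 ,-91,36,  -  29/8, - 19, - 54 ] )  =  [ - 91, - 54,-34,-19, - 29/8,-12/13,  40/19,36,58] 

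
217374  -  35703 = 181671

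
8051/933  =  8+587/933= 8.63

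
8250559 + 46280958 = 54531517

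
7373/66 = 7373/66= 111.71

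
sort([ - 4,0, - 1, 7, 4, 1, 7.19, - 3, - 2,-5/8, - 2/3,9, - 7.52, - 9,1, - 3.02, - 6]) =[ - 9, -7.52 , - 6,  -  4, - 3.02, - 3, - 2 , - 1, - 2/3,-5/8, 0,1, 1,4, 7,7.19, 9 ]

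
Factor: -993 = - 3^1*331^1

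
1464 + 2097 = 3561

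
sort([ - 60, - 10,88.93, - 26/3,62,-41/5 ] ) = [  -  60,  -  10,  -  26/3, - 41/5,62,  88.93 ]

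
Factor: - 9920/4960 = -2  =  - 2^1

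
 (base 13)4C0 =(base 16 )340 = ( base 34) og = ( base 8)1500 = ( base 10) 832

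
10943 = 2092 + 8851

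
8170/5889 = 8170/5889 = 1.39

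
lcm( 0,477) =0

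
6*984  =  5904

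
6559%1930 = 769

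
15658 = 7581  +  8077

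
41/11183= 41/11183= 0.00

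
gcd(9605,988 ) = 1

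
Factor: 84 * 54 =4536=2^3 * 3^4*7^1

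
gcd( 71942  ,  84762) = 2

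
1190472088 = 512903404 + 677568684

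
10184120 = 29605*344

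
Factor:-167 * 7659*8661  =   - 11077878033 =-3^3*23^1*37^1*167^1*2887^1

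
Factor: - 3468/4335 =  - 4/5  =  - 2^2*5^( - 1)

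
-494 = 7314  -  7808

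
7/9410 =7/9410 = 0.00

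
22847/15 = 22847/15= 1523.13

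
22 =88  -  66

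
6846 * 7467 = 51119082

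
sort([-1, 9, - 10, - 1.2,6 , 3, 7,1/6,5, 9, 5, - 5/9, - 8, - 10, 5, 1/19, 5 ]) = [-10,-10,  -  8, - 1.2, - 1, - 5/9,1/19, 1/6, 3, 5, 5,5,5, 6, 7 , 9,9] 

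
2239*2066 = 4625774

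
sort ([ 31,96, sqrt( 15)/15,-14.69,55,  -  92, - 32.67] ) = [-92, - 32.67 , - 14.69, sqrt (15)/15,31, 55 , 96 ] 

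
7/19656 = 1/2808 = 0.00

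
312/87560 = 39/10945 = 0.00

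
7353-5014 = 2339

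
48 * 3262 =156576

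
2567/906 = 17/6 = 2.83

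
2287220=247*9260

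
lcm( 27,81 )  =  81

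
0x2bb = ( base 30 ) n9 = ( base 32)LR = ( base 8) 1273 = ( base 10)699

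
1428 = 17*84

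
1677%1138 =539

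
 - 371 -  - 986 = 615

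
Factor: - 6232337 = - 6232337^1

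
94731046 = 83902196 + 10828850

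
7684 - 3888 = 3796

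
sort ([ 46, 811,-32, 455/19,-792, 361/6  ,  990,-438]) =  [ -792, - 438, - 32, 455/19,  46, 361/6, 811  ,  990]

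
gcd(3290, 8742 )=94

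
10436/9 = 1159 + 5/9 = 1159.56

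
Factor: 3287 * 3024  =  9939888 = 2^4*3^3 * 7^1*19^1*173^1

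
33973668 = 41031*828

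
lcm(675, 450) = 1350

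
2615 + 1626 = 4241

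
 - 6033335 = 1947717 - 7981052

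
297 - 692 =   -  395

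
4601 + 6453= 11054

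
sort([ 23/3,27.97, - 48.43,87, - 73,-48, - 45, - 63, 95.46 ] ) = [ - 73, - 63,-48.43,-48, - 45, 23/3,  27.97,87, 95.46 ] 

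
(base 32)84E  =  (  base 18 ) 17d0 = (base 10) 8334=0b10000010001110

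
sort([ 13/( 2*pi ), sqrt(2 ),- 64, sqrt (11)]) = [-64, sqrt(2),13/ (2*pi),sqrt(11) ]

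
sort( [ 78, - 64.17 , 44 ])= [-64.17, 44,78]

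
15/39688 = 15/39688 = 0.00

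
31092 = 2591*12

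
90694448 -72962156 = 17732292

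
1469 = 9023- 7554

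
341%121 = 99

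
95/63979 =95/63979 =0.00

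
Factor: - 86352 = -2^4 * 3^1*7^1 *257^1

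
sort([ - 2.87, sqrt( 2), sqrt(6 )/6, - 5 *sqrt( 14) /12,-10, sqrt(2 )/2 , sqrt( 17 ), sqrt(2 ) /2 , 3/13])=[ - 10,-2.87, - 5 * sqrt( 14) /12,3/13, sqrt( 6) /6, sqrt(2 )/2, sqrt( 2) /2, sqrt( 2), sqrt( 17 ) ] 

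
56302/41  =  56302/41 = 1373.22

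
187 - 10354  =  -10167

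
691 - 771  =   - 80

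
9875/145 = 68 + 3/29 = 68.10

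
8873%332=241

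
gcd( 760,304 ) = 152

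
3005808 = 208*14451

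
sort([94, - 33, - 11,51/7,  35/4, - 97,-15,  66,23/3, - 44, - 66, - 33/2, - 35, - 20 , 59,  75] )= [ -97, - 66, - 44 ,  -  35, - 33, - 20, - 33/2, - 15,  -  11,  51/7,23/3, 35/4, 59, 66, 75, 94] 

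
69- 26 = 43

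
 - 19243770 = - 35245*546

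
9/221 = 9/221  =  0.04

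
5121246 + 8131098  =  13252344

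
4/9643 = 4/9643 = 0.00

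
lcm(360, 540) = 1080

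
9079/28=1297/4 = 324.25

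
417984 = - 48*( - 8708)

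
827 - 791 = 36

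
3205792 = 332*9656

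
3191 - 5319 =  - 2128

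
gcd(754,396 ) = 2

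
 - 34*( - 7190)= 244460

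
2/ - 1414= - 1/707=- 0.00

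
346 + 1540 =1886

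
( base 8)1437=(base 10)799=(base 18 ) 287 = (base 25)16o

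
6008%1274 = 912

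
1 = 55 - 54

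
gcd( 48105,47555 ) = 5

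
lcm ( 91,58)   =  5278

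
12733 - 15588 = - 2855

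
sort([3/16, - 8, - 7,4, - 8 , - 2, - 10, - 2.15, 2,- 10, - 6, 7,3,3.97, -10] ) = [-10,-10,  -  10 ,  -  8,-8, - 7, - 6, - 2.15, -2, 3/16,2, 3,  3.97, 4, 7]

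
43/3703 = 43/3703 = 0.01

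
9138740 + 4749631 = 13888371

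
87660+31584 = 119244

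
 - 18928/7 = - 2704 =- 2704.00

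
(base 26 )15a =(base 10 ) 816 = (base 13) 4aa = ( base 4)30300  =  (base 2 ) 1100110000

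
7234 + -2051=5183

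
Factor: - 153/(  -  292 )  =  2^( - 2)*3^2*17^1*73^( - 1 ) 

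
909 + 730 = 1639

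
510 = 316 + 194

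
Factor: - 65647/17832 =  - 2^( - 3)*3^( - 1)*743^( - 1 )*65647^1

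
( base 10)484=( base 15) 224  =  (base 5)3414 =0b111100100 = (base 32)F4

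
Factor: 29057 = 7^2*593^1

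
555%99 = 60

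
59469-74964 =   -  15495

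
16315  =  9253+7062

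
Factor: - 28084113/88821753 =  -3^1*17^( -1 )*1741603^( - 1) * 3120457^1 = -  9361371/29607251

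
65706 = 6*10951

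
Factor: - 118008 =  - 2^3*3^2*11^1 * 149^1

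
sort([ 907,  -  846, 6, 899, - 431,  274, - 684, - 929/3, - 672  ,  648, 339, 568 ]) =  [ - 846, - 684, - 672, - 431, -929/3, 6,274,339, 568, 648,899,907]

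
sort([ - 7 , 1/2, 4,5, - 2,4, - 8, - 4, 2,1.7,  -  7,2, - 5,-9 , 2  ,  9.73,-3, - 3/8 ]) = [ - 9  , - 8 ,  -  7,- 7,- 5, - 4, - 3,-2,-3/8,1/2, 1.7 , 2,2,2,4,  4,5, 9.73] 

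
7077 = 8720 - 1643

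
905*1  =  905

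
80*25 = 2000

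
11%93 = 11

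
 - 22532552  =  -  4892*4606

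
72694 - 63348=9346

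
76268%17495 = 6288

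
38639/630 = 61+209/630  =  61.33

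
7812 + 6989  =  14801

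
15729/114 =137+37/38  =  137.97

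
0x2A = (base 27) 1f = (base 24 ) 1I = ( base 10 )42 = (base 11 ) 39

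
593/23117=593/23117 = 0.03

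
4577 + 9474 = 14051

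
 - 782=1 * ( - 782) 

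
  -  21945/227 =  -21945/227 = - 96.67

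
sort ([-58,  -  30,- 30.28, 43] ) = [-58, - 30.28,-30,43] 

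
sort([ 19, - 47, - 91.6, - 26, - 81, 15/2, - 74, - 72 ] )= [  -  91.6, - 81, - 74, - 72 , - 47, - 26, 15/2, 19] 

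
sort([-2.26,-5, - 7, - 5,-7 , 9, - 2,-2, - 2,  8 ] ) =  [-7,-7, - 5,  -  5, - 2.26,  -  2 , - 2, - 2,  8,9 ]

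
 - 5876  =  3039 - 8915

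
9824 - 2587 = 7237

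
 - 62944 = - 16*3934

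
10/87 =10/87  =  0.11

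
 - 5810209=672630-6482839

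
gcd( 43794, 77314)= 2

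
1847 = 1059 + 788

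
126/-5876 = - 63/2938 = -0.02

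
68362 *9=615258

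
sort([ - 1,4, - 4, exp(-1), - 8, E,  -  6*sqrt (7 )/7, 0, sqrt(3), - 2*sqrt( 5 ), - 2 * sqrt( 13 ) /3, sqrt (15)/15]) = [-8, - 2* sqrt ( 5 ), - 4, - 2*sqrt( 13 ) /3,-6 * sqrt( 7 ) /7,-1, 0 , sqrt(15 )/15, exp(-1), sqrt( 3), E, 4]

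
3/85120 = 3/85120 = 0.00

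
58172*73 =4246556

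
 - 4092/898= - 5  +  199/449  =  -  4.56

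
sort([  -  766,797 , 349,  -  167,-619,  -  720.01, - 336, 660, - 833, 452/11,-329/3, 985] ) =[-833,- 766, - 720.01, - 619,-336,-167, - 329/3,452/11, 349, 660, 797, 985]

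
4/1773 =4/1773 = 0.00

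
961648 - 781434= 180214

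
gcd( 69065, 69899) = 1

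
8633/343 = 25+58/343 = 25.17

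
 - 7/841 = -7/841 = -  0.01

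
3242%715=382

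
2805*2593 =7273365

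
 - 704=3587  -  4291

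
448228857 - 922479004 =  - 474250147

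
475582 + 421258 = 896840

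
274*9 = 2466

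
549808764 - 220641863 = 329166901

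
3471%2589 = 882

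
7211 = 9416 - 2205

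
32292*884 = 28546128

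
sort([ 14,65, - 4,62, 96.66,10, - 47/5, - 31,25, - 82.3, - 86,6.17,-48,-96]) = [ - 96, - 86, - 82.3 , - 48, - 31, - 47/5, - 4,6.17,10, 14,25 , 62, 65,96.66]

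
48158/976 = 24079/488 =49.34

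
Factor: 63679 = 7^1*11^1*827^1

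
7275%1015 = 170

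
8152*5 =40760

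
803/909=803/909  =  0.88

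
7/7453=7/7453 = 0.00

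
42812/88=973/2 = 486.50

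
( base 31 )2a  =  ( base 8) 110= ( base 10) 72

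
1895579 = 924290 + 971289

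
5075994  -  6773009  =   - 1697015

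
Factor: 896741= 59^1*15199^1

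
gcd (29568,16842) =42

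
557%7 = 4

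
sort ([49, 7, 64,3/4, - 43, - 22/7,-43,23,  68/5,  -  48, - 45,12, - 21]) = [-48, -45,- 43,-43 ,-21 , - 22/7,3/4,7 , 12, 68/5,  23  ,  49,64] 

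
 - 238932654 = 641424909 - 880357563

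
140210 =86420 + 53790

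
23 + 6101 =6124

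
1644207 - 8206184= - 6561977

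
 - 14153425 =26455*(  -  535 ) 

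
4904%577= 288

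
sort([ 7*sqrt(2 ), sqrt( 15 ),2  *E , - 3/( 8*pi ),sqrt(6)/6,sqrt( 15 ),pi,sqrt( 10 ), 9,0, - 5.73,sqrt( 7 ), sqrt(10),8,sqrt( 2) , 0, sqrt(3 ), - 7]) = [ - 7,  -  5.73, - 3/(8*pi) , 0,0,sqrt(6) /6, sqrt( 2 ), sqrt(3), sqrt( 7),pi,sqrt(10), sqrt( 10 ),sqrt( 15 ),sqrt(15), 2*E,8,9,7*sqrt(2 )]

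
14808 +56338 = 71146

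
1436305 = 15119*95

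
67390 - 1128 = 66262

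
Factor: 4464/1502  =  2^3*  3^2*31^1*751^( - 1 ) = 2232/751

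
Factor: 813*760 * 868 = 536319840 = 2^5*3^1*5^1 * 7^1*19^1 * 31^1*271^1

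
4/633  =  4/633 = 0.01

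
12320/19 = 648 + 8/19 =648.42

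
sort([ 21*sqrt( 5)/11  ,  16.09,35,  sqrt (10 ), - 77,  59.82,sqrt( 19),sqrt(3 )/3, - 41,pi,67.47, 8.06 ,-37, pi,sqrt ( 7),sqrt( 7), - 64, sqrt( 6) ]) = [ -77, - 64, -41,  -  37, sqrt( 3 ) /3,sqrt ( 6),sqrt( 7),sqrt( 7) , pi,pi, sqrt( 10), 21*sqrt( 5 ) /11, sqrt(19 ),8.06,16.09,35, 59.82,67.47] 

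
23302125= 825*28245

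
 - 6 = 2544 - 2550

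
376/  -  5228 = -1  +  1213/1307  =  - 0.07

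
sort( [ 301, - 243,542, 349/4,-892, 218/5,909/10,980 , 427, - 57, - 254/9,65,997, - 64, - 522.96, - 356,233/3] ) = [-892, - 522.96,-356,-243,-64,-57, - 254/9,218/5,65,233/3,349/4 , 909/10 , 301,427 , 542,980,997]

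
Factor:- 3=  - 3^1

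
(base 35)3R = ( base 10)132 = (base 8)204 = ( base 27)4o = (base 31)48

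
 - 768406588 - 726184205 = -1494590793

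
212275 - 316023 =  - 103748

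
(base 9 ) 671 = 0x226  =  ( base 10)550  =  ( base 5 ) 4200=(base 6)2314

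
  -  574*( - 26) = 14924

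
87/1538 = 87/1538 = 0.06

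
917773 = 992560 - 74787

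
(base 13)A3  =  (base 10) 133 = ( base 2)10000101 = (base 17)7e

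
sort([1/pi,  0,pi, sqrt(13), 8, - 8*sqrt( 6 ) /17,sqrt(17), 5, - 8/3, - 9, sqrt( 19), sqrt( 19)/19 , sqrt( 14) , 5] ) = [ - 9, - 8/3, - 8*sqrt ( 6 ) /17, 0, sqrt(19 ) /19, 1/pi,  pi, sqrt(13), sqrt( 14 ), sqrt( 17 ), sqrt ( 19),5,5, 8 ] 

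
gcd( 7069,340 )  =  1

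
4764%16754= 4764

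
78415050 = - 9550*( - 8211 )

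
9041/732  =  12 + 257/732 = 12.35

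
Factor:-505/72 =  - 2^( - 3)*3^( - 2)*5^1*101^1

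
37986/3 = 12662 = 12662.00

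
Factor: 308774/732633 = 2^1 * 3^ (- 1) * 11^(  -  1 ) * 149^( - 2) * 154387^1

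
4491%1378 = 357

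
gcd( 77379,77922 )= 3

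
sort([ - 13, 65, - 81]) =[- 81, -13,65 ]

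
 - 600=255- 855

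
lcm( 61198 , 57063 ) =4222662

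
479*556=266324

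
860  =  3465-2605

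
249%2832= 249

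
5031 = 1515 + 3516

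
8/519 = 8/519= 0.02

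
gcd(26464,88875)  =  1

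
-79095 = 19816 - 98911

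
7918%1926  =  214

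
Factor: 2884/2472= 2^( - 1 )*3^( - 1)*7^1 = 7/6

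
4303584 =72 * 59772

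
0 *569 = 0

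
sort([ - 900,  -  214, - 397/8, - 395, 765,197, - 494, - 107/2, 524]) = [-900, - 494, - 395, - 214, - 107/2, - 397/8,197,524,765 ]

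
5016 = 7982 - 2966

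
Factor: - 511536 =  - 2^4*3^1*10657^1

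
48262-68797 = - 20535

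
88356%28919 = 1599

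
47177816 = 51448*917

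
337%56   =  1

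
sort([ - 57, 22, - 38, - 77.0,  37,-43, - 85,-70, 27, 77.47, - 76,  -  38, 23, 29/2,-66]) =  [  -  85, - 77.0,  -  76 ,  -  70, - 66, - 57, - 43, - 38, - 38, 29/2, 22, 23, 27,37, 77.47 ] 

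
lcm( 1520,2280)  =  4560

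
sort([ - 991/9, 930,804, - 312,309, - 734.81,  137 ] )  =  [ - 734.81, - 312,  -  991/9, 137  ,  309,804, 930 ] 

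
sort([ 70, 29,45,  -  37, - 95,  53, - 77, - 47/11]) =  [ - 95, - 77, - 37, - 47/11, 29, 45, 53, 70 ]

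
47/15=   3 + 2/15 = 3.13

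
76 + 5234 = 5310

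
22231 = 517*43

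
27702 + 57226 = 84928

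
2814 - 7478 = - 4664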